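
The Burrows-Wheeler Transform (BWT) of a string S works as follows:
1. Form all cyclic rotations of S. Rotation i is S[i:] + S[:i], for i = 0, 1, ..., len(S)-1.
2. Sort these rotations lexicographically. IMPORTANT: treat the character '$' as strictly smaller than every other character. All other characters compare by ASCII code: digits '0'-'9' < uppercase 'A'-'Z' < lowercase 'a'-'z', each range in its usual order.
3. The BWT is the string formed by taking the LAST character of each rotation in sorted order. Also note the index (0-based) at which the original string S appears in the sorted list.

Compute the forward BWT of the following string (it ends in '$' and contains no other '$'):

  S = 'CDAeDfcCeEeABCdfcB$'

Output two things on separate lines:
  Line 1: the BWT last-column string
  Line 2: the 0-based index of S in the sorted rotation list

All 19 rotations (rotation i = S[i:]+S[:i]):
  rot[0] = CDAeDfcCeEeABCdfcB$
  rot[1] = DAeDfcCeEeABCdfcB$C
  rot[2] = AeDfcCeEeABCdfcB$CD
  rot[3] = eDfcCeEeABCdfcB$CDA
  rot[4] = DfcCeEeABCdfcB$CDAe
  rot[5] = fcCeEeABCdfcB$CDAeD
  rot[6] = cCeEeABCdfcB$CDAeDf
  rot[7] = CeEeABCdfcB$CDAeDfc
  rot[8] = eEeABCdfcB$CDAeDfcC
  rot[9] = EeABCdfcB$CDAeDfcCe
  rot[10] = eABCdfcB$CDAeDfcCeE
  rot[11] = ABCdfcB$CDAeDfcCeEe
  rot[12] = BCdfcB$CDAeDfcCeEeA
  rot[13] = CdfcB$CDAeDfcCeEeAB
  rot[14] = dfcB$CDAeDfcCeEeABC
  rot[15] = fcB$CDAeDfcCeEeABCd
  rot[16] = cB$CDAeDfcCeEeABCdf
  rot[17] = B$CDAeDfcCeEeABCdfc
  rot[18] = $CDAeDfcCeEeABCdfcB
Sorted (with $ < everything):
  sorted[0] = $CDAeDfcCeEeABCdfcB  (last char: 'B')
  sorted[1] = ABCdfcB$CDAeDfcCeEe  (last char: 'e')
  sorted[2] = AeDfcCeEeABCdfcB$CD  (last char: 'D')
  sorted[3] = B$CDAeDfcCeEeABCdfc  (last char: 'c')
  sorted[4] = BCdfcB$CDAeDfcCeEeA  (last char: 'A')
  sorted[5] = CDAeDfcCeEeABCdfcB$  (last char: '$')
  sorted[6] = CdfcB$CDAeDfcCeEeAB  (last char: 'B')
  sorted[7] = CeEeABCdfcB$CDAeDfc  (last char: 'c')
  sorted[8] = DAeDfcCeEeABCdfcB$C  (last char: 'C')
  sorted[9] = DfcCeEeABCdfcB$CDAe  (last char: 'e')
  sorted[10] = EeABCdfcB$CDAeDfcCe  (last char: 'e')
  sorted[11] = cB$CDAeDfcCeEeABCdf  (last char: 'f')
  sorted[12] = cCeEeABCdfcB$CDAeDf  (last char: 'f')
  sorted[13] = dfcB$CDAeDfcCeEeABC  (last char: 'C')
  sorted[14] = eABCdfcB$CDAeDfcCeE  (last char: 'E')
  sorted[15] = eDfcCeEeABCdfcB$CDA  (last char: 'A')
  sorted[16] = eEeABCdfcB$CDAeDfcC  (last char: 'C')
  sorted[17] = fcB$CDAeDfcCeEeABCd  (last char: 'd')
  sorted[18] = fcCeEeABCdfcB$CDAeD  (last char: 'D')
Last column: BeDcA$BcCeeffCEACdD
Original string S is at sorted index 5

Answer: BeDcA$BcCeeffCEACdD
5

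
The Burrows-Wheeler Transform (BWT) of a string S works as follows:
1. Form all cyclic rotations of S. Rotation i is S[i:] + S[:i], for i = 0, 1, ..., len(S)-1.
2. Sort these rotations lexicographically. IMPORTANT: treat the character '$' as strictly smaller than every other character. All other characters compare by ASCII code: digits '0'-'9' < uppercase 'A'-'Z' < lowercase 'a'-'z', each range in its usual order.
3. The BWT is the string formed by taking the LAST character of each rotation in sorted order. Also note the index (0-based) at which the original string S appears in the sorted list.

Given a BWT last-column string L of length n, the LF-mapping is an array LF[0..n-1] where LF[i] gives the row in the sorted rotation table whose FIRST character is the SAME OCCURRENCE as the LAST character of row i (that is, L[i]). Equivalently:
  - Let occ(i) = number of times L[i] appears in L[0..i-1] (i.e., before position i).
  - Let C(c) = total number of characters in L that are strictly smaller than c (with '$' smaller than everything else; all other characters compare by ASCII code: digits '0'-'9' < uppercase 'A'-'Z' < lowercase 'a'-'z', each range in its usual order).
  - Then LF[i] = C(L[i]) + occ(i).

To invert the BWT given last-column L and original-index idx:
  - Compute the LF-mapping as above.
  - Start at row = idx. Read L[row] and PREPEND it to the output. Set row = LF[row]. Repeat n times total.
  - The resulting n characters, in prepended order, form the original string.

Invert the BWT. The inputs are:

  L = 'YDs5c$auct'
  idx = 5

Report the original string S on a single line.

Answer: cactusD5Y$

Derivation:
LF mapping: 3 2 7 1 5 0 4 9 6 8
Walk LF starting at row 5, prepending L[row]:
  step 1: row=5, L[5]='$', prepend. Next row=LF[5]=0
  step 2: row=0, L[0]='Y', prepend. Next row=LF[0]=3
  step 3: row=3, L[3]='5', prepend. Next row=LF[3]=1
  step 4: row=1, L[1]='D', prepend. Next row=LF[1]=2
  step 5: row=2, L[2]='s', prepend. Next row=LF[2]=7
  step 6: row=7, L[7]='u', prepend. Next row=LF[7]=9
  step 7: row=9, L[9]='t', prepend. Next row=LF[9]=8
  step 8: row=8, L[8]='c', prepend. Next row=LF[8]=6
  step 9: row=6, L[6]='a', prepend. Next row=LF[6]=4
  step 10: row=4, L[4]='c', prepend. Next row=LF[4]=5
Reversed output: cactusD5Y$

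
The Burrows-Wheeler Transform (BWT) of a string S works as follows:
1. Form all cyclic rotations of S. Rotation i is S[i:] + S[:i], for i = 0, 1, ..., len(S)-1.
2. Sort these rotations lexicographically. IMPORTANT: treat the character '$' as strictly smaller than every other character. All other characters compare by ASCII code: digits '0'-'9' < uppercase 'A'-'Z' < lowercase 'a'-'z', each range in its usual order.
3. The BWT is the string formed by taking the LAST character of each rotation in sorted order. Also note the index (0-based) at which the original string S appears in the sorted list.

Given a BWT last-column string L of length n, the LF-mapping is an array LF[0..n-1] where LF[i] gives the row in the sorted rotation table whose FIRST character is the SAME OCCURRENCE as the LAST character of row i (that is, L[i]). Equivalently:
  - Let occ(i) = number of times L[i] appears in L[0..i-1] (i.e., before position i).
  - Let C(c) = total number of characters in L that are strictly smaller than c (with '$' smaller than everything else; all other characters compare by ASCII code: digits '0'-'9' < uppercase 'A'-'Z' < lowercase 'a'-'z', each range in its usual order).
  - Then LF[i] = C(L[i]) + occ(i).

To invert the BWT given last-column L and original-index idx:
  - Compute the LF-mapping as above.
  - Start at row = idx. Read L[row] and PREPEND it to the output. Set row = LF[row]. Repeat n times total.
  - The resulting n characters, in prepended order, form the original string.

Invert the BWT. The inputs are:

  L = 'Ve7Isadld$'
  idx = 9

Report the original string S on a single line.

Answer: saddle7IV$

Derivation:
LF mapping: 3 7 1 2 9 4 5 8 6 0
Walk LF starting at row 9, prepending L[row]:
  step 1: row=9, L[9]='$', prepend. Next row=LF[9]=0
  step 2: row=0, L[0]='V', prepend. Next row=LF[0]=3
  step 3: row=3, L[3]='I', prepend. Next row=LF[3]=2
  step 4: row=2, L[2]='7', prepend. Next row=LF[2]=1
  step 5: row=1, L[1]='e', prepend. Next row=LF[1]=7
  step 6: row=7, L[7]='l', prepend. Next row=LF[7]=8
  step 7: row=8, L[8]='d', prepend. Next row=LF[8]=6
  step 8: row=6, L[6]='d', prepend. Next row=LF[6]=5
  step 9: row=5, L[5]='a', prepend. Next row=LF[5]=4
  step 10: row=4, L[4]='s', prepend. Next row=LF[4]=9
Reversed output: saddle7IV$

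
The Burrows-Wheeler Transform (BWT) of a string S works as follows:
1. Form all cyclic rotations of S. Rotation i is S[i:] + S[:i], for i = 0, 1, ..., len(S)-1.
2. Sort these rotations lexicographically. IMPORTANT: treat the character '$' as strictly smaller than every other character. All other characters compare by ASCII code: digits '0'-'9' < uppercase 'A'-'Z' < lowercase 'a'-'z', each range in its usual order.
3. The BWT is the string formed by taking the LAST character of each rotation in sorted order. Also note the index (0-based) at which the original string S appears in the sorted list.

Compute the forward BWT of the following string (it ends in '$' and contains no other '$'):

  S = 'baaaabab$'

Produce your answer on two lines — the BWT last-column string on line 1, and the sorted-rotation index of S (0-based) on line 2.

All 9 rotations (rotation i = S[i:]+S[:i]):
  rot[0] = baaaabab$
  rot[1] = aaaabab$b
  rot[2] = aaabab$ba
  rot[3] = aabab$baa
  rot[4] = abab$baaa
  rot[5] = bab$baaaa
  rot[6] = ab$baaaab
  rot[7] = b$baaaaba
  rot[8] = $baaaabab
Sorted (with $ < everything):
  sorted[0] = $baaaabab  (last char: 'b')
  sorted[1] = aaaabab$b  (last char: 'b')
  sorted[2] = aaabab$ba  (last char: 'a')
  sorted[3] = aabab$baa  (last char: 'a')
  sorted[4] = ab$baaaab  (last char: 'b')
  sorted[5] = abab$baaa  (last char: 'a')
  sorted[6] = b$baaaaba  (last char: 'a')
  sorted[7] = baaaabab$  (last char: '$')
  sorted[8] = bab$baaaa  (last char: 'a')
Last column: bbaabaa$a
Original string S is at sorted index 7

Answer: bbaabaa$a
7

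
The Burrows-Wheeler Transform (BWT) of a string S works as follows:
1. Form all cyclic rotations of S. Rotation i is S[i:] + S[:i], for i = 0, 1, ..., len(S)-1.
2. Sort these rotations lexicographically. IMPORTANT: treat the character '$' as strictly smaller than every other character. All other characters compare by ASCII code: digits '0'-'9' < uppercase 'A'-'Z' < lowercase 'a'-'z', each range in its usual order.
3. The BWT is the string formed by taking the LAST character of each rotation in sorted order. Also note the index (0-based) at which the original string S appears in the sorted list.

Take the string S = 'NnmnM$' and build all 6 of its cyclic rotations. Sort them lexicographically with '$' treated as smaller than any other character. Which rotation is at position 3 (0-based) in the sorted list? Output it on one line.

Answer: mnM$Nn

Derivation:
All 6 rotations (rotation i = S[i:]+S[:i]):
  rot[0] = NnmnM$
  rot[1] = nmnM$N
  rot[2] = mnM$Nn
  rot[3] = nM$Nnm
  rot[4] = M$Nnmn
  rot[5] = $NnmnM
Sorted (with $ < everything):
  sorted[0] = $NnmnM
  sorted[1] = M$Nnmn
  sorted[2] = NnmnM$
  sorted[3] = mnM$Nn
  sorted[4] = nM$Nnm
  sorted[5] = nmnM$N
sorted[3] = mnM$Nn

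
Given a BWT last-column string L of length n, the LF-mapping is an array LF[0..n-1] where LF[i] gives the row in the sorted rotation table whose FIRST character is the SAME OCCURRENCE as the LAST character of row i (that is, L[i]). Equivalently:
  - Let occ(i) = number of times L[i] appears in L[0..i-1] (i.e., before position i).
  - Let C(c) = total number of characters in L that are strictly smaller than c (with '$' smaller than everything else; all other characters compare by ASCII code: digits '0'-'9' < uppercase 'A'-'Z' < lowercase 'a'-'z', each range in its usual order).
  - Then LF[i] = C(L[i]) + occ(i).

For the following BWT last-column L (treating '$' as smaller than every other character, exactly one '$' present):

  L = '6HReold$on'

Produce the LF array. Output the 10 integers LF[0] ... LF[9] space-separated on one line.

Answer: 1 2 3 5 8 6 4 0 9 7

Derivation:
Char counts: '$':1, '6':1, 'H':1, 'R':1, 'd':1, 'e':1, 'l':1, 'n':1, 'o':2
C (first-col start): C('$')=0, C('6')=1, C('H')=2, C('R')=3, C('d')=4, C('e')=5, C('l')=6, C('n')=7, C('o')=8
L[0]='6': occ=0, LF[0]=C('6')+0=1+0=1
L[1]='H': occ=0, LF[1]=C('H')+0=2+0=2
L[2]='R': occ=0, LF[2]=C('R')+0=3+0=3
L[3]='e': occ=0, LF[3]=C('e')+0=5+0=5
L[4]='o': occ=0, LF[4]=C('o')+0=8+0=8
L[5]='l': occ=0, LF[5]=C('l')+0=6+0=6
L[6]='d': occ=0, LF[6]=C('d')+0=4+0=4
L[7]='$': occ=0, LF[7]=C('$')+0=0+0=0
L[8]='o': occ=1, LF[8]=C('o')+1=8+1=9
L[9]='n': occ=0, LF[9]=C('n')+0=7+0=7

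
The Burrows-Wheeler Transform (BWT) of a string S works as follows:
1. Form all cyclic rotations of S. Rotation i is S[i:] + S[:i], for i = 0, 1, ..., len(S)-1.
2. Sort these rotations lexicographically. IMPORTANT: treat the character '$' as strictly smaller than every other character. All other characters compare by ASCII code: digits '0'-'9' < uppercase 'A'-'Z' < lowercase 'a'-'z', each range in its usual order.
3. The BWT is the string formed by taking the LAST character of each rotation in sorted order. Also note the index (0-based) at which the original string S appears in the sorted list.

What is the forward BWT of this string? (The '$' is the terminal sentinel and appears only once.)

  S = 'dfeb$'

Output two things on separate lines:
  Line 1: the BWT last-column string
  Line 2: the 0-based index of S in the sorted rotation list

All 5 rotations (rotation i = S[i:]+S[:i]):
  rot[0] = dfeb$
  rot[1] = feb$d
  rot[2] = eb$df
  rot[3] = b$dfe
  rot[4] = $dfeb
Sorted (with $ < everything):
  sorted[0] = $dfeb  (last char: 'b')
  sorted[1] = b$dfe  (last char: 'e')
  sorted[2] = dfeb$  (last char: '$')
  sorted[3] = eb$df  (last char: 'f')
  sorted[4] = feb$d  (last char: 'd')
Last column: be$fd
Original string S is at sorted index 2

Answer: be$fd
2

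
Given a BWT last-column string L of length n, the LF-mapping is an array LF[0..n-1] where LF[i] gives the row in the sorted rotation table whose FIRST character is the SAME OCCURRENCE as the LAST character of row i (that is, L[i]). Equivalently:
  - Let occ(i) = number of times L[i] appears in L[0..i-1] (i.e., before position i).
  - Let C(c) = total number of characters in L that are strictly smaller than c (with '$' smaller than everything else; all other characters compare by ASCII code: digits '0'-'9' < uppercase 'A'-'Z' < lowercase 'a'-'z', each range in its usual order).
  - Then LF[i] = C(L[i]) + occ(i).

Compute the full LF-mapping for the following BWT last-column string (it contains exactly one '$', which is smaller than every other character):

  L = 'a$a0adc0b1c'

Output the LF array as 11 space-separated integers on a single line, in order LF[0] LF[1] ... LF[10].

Char counts: '$':1, '0':2, '1':1, 'a':3, 'b':1, 'c':2, 'd':1
C (first-col start): C('$')=0, C('0')=1, C('1')=3, C('a')=4, C('b')=7, C('c')=8, C('d')=10
L[0]='a': occ=0, LF[0]=C('a')+0=4+0=4
L[1]='$': occ=0, LF[1]=C('$')+0=0+0=0
L[2]='a': occ=1, LF[2]=C('a')+1=4+1=5
L[3]='0': occ=0, LF[3]=C('0')+0=1+0=1
L[4]='a': occ=2, LF[4]=C('a')+2=4+2=6
L[5]='d': occ=0, LF[5]=C('d')+0=10+0=10
L[6]='c': occ=0, LF[6]=C('c')+0=8+0=8
L[7]='0': occ=1, LF[7]=C('0')+1=1+1=2
L[8]='b': occ=0, LF[8]=C('b')+0=7+0=7
L[9]='1': occ=0, LF[9]=C('1')+0=3+0=3
L[10]='c': occ=1, LF[10]=C('c')+1=8+1=9

Answer: 4 0 5 1 6 10 8 2 7 3 9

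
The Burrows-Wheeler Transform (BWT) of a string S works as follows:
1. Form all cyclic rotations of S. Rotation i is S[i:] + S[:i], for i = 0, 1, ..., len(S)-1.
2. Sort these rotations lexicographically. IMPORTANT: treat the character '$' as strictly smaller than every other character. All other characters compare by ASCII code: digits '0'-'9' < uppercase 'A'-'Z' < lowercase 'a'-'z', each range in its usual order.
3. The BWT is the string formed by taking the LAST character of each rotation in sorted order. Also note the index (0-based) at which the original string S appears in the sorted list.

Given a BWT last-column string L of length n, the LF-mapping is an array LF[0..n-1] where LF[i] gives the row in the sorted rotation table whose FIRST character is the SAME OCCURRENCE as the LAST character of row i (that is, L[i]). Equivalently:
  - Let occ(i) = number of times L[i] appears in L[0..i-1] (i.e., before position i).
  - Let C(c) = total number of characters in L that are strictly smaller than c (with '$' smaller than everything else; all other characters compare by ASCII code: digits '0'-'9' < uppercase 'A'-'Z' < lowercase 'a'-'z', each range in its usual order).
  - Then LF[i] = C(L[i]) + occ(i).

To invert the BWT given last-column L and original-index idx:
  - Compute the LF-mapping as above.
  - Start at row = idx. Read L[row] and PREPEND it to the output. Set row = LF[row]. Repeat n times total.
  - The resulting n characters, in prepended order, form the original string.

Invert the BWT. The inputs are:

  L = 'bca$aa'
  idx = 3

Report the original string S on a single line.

LF mapping: 4 5 1 0 2 3
Walk LF starting at row 3, prepending L[row]:
  step 1: row=3, L[3]='$', prepend. Next row=LF[3]=0
  step 2: row=0, L[0]='b', prepend. Next row=LF[0]=4
  step 3: row=4, L[4]='a', prepend. Next row=LF[4]=2
  step 4: row=2, L[2]='a', prepend. Next row=LF[2]=1
  step 5: row=1, L[1]='c', prepend. Next row=LF[1]=5
  step 6: row=5, L[5]='a', prepend. Next row=LF[5]=3
Reversed output: acaab$

Answer: acaab$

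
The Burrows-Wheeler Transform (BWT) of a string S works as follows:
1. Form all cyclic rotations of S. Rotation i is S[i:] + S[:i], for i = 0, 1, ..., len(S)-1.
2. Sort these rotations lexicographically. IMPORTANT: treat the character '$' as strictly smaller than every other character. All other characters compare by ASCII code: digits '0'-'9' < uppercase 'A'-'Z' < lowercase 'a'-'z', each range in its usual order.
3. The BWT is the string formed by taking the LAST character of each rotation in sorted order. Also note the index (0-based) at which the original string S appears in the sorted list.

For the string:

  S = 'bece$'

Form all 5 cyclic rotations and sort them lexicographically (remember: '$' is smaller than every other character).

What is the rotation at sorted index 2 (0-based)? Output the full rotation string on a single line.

All 5 rotations (rotation i = S[i:]+S[:i]):
  rot[0] = bece$
  rot[1] = ece$b
  rot[2] = ce$be
  rot[3] = e$bec
  rot[4] = $bece
Sorted (with $ < everything):
  sorted[0] = $bece
  sorted[1] = bece$
  sorted[2] = ce$be
  sorted[3] = e$bec
  sorted[4] = ece$b
sorted[2] = ce$be

Answer: ce$be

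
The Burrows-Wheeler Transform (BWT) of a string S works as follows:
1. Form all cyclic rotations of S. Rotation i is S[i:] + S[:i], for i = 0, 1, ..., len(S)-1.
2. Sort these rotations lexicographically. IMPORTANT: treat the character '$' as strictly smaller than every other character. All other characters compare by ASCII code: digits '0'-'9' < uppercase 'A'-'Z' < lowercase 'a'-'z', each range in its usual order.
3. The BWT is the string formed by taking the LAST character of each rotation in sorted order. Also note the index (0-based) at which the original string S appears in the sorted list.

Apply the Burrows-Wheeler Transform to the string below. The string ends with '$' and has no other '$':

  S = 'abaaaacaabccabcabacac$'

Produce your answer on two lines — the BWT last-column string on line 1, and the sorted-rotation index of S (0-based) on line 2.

Answer: cbaca$ccacabaaaaaabcab
5

Derivation:
All 22 rotations (rotation i = S[i:]+S[:i]):
  rot[0] = abaaaacaabccabcabacac$
  rot[1] = baaaacaabccabcabacac$a
  rot[2] = aaaacaabccabcabacac$ab
  rot[3] = aaacaabccabcabacac$aba
  rot[4] = aacaabccabcabacac$abaa
  rot[5] = acaabccabcabacac$abaaa
  rot[6] = caabccabcabacac$abaaaa
  rot[7] = aabccabcabacac$abaaaac
  rot[8] = abccabcabacac$abaaaaca
  rot[9] = bccabcabacac$abaaaacaa
  rot[10] = ccabcabacac$abaaaacaab
  rot[11] = cabcabacac$abaaaacaabc
  rot[12] = abcabacac$abaaaacaabcc
  rot[13] = bcabacac$abaaaacaabcca
  rot[14] = cabacac$abaaaacaabccab
  rot[15] = abacac$abaaaacaabccabc
  rot[16] = bacac$abaaaacaabccabca
  rot[17] = acac$abaaaacaabccabcab
  rot[18] = cac$abaaaacaabccabcaba
  rot[19] = ac$abaaaacaabccabcabac
  rot[20] = c$abaaaacaabccabcabaca
  rot[21] = $abaaaacaabccabcabacac
Sorted (with $ < everything):
  sorted[0] = $abaaaacaabccabcabacac  (last char: 'c')
  sorted[1] = aaaacaabccabcabacac$ab  (last char: 'b')
  sorted[2] = aaacaabccabcabacac$aba  (last char: 'a')
  sorted[3] = aabccabcabacac$abaaaac  (last char: 'c')
  sorted[4] = aacaabccabcabacac$abaa  (last char: 'a')
  sorted[5] = abaaaacaabccabcabacac$  (last char: '$')
  sorted[6] = abacac$abaaaacaabccabc  (last char: 'c')
  sorted[7] = abcabacac$abaaaacaabcc  (last char: 'c')
  sorted[8] = abccabcabacac$abaaaaca  (last char: 'a')
  sorted[9] = ac$abaaaacaabccabcabac  (last char: 'c')
  sorted[10] = acaabccabcabacac$abaaa  (last char: 'a')
  sorted[11] = acac$abaaaacaabccabcab  (last char: 'b')
  sorted[12] = baaaacaabccabcabacac$a  (last char: 'a')
  sorted[13] = bacac$abaaaacaabccabca  (last char: 'a')
  sorted[14] = bcabacac$abaaaacaabcca  (last char: 'a')
  sorted[15] = bccabcabacac$abaaaacaa  (last char: 'a')
  sorted[16] = c$abaaaacaabccabcabaca  (last char: 'a')
  sorted[17] = caabccabcabacac$abaaaa  (last char: 'a')
  sorted[18] = cabacac$abaaaacaabccab  (last char: 'b')
  sorted[19] = cabcabacac$abaaaacaabc  (last char: 'c')
  sorted[20] = cac$abaaaacaabccabcaba  (last char: 'a')
  sorted[21] = ccabcabacac$abaaaacaab  (last char: 'b')
Last column: cbaca$ccacabaaaaaabcab
Original string S is at sorted index 5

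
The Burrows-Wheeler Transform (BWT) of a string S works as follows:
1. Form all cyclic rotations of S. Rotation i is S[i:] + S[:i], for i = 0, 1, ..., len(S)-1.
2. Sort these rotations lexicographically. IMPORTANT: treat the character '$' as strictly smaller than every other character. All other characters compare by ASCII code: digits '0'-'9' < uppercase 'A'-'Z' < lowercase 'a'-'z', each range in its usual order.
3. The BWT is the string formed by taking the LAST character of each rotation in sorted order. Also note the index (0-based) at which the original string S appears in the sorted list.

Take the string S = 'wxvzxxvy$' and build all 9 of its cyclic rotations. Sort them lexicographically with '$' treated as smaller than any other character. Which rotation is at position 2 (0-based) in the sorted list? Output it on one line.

All 9 rotations (rotation i = S[i:]+S[:i]):
  rot[0] = wxvzxxvy$
  rot[1] = xvzxxvy$w
  rot[2] = vzxxvy$wx
  rot[3] = zxxvy$wxv
  rot[4] = xxvy$wxvz
  rot[5] = xvy$wxvzx
  rot[6] = vy$wxvzxx
  rot[7] = y$wxvzxxv
  rot[8] = $wxvzxxvy
Sorted (with $ < everything):
  sorted[0] = $wxvzxxvy
  sorted[1] = vy$wxvzxx
  sorted[2] = vzxxvy$wx
  sorted[3] = wxvzxxvy$
  sorted[4] = xvy$wxvzx
  sorted[5] = xvzxxvy$w
  sorted[6] = xxvy$wxvz
  sorted[7] = y$wxvzxxv
  sorted[8] = zxxvy$wxv
sorted[2] = vzxxvy$wx

Answer: vzxxvy$wx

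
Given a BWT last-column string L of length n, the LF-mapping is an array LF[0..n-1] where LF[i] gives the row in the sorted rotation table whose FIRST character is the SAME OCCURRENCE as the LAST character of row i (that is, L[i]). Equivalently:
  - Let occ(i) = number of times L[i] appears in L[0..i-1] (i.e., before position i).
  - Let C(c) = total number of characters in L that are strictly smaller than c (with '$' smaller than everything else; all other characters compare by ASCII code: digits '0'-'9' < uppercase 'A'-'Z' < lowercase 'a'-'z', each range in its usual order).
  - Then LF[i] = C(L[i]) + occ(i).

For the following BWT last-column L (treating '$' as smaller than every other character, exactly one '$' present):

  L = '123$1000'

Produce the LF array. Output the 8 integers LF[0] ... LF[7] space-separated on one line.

Char counts: '$':1, '0':3, '1':2, '2':1, '3':1
C (first-col start): C('$')=0, C('0')=1, C('1')=4, C('2')=6, C('3')=7
L[0]='1': occ=0, LF[0]=C('1')+0=4+0=4
L[1]='2': occ=0, LF[1]=C('2')+0=6+0=6
L[2]='3': occ=0, LF[2]=C('3')+0=7+0=7
L[3]='$': occ=0, LF[3]=C('$')+0=0+0=0
L[4]='1': occ=1, LF[4]=C('1')+1=4+1=5
L[5]='0': occ=0, LF[5]=C('0')+0=1+0=1
L[6]='0': occ=1, LF[6]=C('0')+1=1+1=2
L[7]='0': occ=2, LF[7]=C('0')+2=1+2=3

Answer: 4 6 7 0 5 1 2 3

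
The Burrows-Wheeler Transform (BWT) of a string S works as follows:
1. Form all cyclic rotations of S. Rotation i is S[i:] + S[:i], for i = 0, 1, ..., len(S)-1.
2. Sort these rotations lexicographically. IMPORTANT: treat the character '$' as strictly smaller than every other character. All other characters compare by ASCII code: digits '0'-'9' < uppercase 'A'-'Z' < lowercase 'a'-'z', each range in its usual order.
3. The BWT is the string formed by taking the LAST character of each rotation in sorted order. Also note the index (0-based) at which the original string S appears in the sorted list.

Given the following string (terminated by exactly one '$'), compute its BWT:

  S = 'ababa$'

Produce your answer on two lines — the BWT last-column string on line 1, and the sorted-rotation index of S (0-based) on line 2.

All 6 rotations (rotation i = S[i:]+S[:i]):
  rot[0] = ababa$
  rot[1] = baba$a
  rot[2] = aba$ab
  rot[3] = ba$aba
  rot[4] = a$abab
  rot[5] = $ababa
Sorted (with $ < everything):
  sorted[0] = $ababa  (last char: 'a')
  sorted[1] = a$abab  (last char: 'b')
  sorted[2] = aba$ab  (last char: 'b')
  sorted[3] = ababa$  (last char: '$')
  sorted[4] = ba$aba  (last char: 'a')
  sorted[5] = baba$a  (last char: 'a')
Last column: abb$aa
Original string S is at sorted index 3

Answer: abb$aa
3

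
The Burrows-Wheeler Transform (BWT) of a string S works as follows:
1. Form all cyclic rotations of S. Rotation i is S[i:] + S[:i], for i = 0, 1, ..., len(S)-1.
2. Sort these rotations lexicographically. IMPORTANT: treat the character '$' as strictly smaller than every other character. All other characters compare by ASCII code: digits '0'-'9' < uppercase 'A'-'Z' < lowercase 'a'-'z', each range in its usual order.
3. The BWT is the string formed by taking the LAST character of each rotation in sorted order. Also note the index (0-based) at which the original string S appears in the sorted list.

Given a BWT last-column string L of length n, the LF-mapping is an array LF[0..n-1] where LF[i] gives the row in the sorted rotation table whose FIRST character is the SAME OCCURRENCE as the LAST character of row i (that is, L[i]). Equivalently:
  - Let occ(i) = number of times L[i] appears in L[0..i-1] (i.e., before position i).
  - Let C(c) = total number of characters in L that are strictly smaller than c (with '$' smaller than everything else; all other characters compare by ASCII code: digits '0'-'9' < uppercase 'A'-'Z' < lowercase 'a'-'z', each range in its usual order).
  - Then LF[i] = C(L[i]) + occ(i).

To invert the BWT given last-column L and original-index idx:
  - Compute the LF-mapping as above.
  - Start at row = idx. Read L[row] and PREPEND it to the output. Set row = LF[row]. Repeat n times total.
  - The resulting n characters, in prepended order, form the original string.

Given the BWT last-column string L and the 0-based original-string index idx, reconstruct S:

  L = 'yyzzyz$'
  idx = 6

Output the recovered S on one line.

Answer: zzyzyy$

Derivation:
LF mapping: 1 2 4 5 3 6 0
Walk LF starting at row 6, prepending L[row]:
  step 1: row=6, L[6]='$', prepend. Next row=LF[6]=0
  step 2: row=0, L[0]='y', prepend. Next row=LF[0]=1
  step 3: row=1, L[1]='y', prepend. Next row=LF[1]=2
  step 4: row=2, L[2]='z', prepend. Next row=LF[2]=4
  step 5: row=4, L[4]='y', prepend. Next row=LF[4]=3
  step 6: row=3, L[3]='z', prepend. Next row=LF[3]=5
  step 7: row=5, L[5]='z', prepend. Next row=LF[5]=6
Reversed output: zzyzyy$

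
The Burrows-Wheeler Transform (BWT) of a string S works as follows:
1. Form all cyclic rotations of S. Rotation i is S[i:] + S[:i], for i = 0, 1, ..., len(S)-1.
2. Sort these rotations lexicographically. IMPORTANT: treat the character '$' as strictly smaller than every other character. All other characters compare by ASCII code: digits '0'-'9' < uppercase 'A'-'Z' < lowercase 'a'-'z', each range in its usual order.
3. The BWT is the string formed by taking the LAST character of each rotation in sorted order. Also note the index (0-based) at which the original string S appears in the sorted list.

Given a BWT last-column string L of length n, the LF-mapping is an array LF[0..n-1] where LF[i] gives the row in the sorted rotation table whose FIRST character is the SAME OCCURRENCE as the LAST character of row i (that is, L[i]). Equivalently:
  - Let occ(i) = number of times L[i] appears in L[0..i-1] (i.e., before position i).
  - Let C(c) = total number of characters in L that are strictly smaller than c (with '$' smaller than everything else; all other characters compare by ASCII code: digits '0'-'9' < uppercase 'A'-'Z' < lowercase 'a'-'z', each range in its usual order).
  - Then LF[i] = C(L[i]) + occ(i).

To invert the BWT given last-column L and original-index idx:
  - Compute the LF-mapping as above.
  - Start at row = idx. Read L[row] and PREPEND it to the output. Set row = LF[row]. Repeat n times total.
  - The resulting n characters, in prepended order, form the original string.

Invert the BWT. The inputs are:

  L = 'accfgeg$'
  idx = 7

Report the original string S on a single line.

LF mapping: 1 2 3 5 6 4 7 0
Walk LF starting at row 7, prepending L[row]:
  step 1: row=7, L[7]='$', prepend. Next row=LF[7]=0
  step 2: row=0, L[0]='a', prepend. Next row=LF[0]=1
  step 3: row=1, L[1]='c', prepend. Next row=LF[1]=2
  step 4: row=2, L[2]='c', prepend. Next row=LF[2]=3
  step 5: row=3, L[3]='f', prepend. Next row=LF[3]=5
  step 6: row=5, L[5]='e', prepend. Next row=LF[5]=4
  step 7: row=4, L[4]='g', prepend. Next row=LF[4]=6
  step 8: row=6, L[6]='g', prepend. Next row=LF[6]=7
Reversed output: ggefcca$

Answer: ggefcca$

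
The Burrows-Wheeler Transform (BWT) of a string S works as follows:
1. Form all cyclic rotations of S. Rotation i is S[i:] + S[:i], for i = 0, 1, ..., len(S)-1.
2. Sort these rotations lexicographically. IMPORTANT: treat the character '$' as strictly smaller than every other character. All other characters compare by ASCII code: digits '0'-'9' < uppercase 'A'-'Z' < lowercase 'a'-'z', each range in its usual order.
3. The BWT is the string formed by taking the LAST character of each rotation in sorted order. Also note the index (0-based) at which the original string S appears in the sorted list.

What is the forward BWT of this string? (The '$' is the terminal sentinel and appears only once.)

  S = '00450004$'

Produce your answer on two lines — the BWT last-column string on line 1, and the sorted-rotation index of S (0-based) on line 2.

Answer: 450$00004
3

Derivation:
All 9 rotations (rotation i = S[i:]+S[:i]):
  rot[0] = 00450004$
  rot[1] = 0450004$0
  rot[2] = 450004$00
  rot[3] = 50004$004
  rot[4] = 0004$0045
  rot[5] = 004$00450
  rot[6] = 04$004500
  rot[7] = 4$0045000
  rot[8] = $00450004
Sorted (with $ < everything):
  sorted[0] = $00450004  (last char: '4')
  sorted[1] = 0004$0045  (last char: '5')
  sorted[2] = 004$00450  (last char: '0')
  sorted[3] = 00450004$  (last char: '$')
  sorted[4] = 04$004500  (last char: '0')
  sorted[5] = 0450004$0  (last char: '0')
  sorted[6] = 4$0045000  (last char: '0')
  sorted[7] = 450004$00  (last char: '0')
  sorted[8] = 50004$004  (last char: '4')
Last column: 450$00004
Original string S is at sorted index 3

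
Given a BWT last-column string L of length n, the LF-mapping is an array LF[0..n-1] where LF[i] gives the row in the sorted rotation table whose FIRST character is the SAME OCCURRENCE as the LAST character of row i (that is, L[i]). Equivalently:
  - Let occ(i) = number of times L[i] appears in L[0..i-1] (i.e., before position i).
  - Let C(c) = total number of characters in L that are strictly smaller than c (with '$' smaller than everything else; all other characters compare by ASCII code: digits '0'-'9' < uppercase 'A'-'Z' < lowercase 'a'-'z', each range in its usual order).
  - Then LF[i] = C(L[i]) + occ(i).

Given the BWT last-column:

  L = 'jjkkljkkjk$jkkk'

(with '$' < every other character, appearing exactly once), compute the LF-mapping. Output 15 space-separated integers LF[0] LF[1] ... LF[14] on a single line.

Answer: 1 2 6 7 14 3 8 9 4 10 0 5 11 12 13

Derivation:
Char counts: '$':1, 'j':5, 'k':8, 'l':1
C (first-col start): C('$')=0, C('j')=1, C('k')=6, C('l')=14
L[0]='j': occ=0, LF[0]=C('j')+0=1+0=1
L[1]='j': occ=1, LF[1]=C('j')+1=1+1=2
L[2]='k': occ=0, LF[2]=C('k')+0=6+0=6
L[3]='k': occ=1, LF[3]=C('k')+1=6+1=7
L[4]='l': occ=0, LF[4]=C('l')+0=14+0=14
L[5]='j': occ=2, LF[5]=C('j')+2=1+2=3
L[6]='k': occ=2, LF[6]=C('k')+2=6+2=8
L[7]='k': occ=3, LF[7]=C('k')+3=6+3=9
L[8]='j': occ=3, LF[8]=C('j')+3=1+3=4
L[9]='k': occ=4, LF[9]=C('k')+4=6+4=10
L[10]='$': occ=0, LF[10]=C('$')+0=0+0=0
L[11]='j': occ=4, LF[11]=C('j')+4=1+4=5
L[12]='k': occ=5, LF[12]=C('k')+5=6+5=11
L[13]='k': occ=6, LF[13]=C('k')+6=6+6=12
L[14]='k': occ=7, LF[14]=C('k')+7=6+7=13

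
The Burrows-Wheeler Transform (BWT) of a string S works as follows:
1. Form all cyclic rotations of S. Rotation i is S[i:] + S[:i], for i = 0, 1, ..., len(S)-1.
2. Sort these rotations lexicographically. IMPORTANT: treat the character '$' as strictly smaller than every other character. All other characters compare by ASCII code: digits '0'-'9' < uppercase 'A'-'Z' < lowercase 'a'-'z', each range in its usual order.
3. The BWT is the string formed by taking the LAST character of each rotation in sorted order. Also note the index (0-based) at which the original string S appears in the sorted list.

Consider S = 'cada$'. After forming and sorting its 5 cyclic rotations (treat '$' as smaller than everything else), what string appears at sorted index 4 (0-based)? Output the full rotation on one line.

All 5 rotations (rotation i = S[i:]+S[:i]):
  rot[0] = cada$
  rot[1] = ada$c
  rot[2] = da$ca
  rot[3] = a$cad
  rot[4] = $cada
Sorted (with $ < everything):
  sorted[0] = $cada
  sorted[1] = a$cad
  sorted[2] = ada$c
  sorted[3] = cada$
  sorted[4] = da$ca
sorted[4] = da$ca

Answer: da$ca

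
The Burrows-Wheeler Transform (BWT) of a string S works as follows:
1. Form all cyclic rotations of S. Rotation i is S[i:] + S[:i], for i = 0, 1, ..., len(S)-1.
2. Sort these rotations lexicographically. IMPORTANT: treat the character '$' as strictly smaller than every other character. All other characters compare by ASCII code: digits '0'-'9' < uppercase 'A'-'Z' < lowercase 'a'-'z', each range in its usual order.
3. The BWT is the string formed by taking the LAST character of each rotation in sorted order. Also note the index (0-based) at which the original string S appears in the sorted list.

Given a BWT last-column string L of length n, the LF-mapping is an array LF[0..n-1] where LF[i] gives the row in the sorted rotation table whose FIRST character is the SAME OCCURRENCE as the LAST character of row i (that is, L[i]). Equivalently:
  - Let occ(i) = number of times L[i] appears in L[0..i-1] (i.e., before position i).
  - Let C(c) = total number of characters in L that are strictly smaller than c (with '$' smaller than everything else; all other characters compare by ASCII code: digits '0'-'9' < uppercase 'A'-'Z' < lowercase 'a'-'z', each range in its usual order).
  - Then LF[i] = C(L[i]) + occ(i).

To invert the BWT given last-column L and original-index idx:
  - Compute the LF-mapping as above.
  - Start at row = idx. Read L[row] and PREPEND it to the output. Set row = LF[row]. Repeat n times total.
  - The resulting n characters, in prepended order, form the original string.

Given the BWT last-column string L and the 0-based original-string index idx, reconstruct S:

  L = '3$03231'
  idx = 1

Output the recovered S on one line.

LF mapping: 4 0 1 5 3 6 2
Walk LF starting at row 1, prepending L[row]:
  step 1: row=1, L[1]='$', prepend. Next row=LF[1]=0
  step 2: row=0, L[0]='3', prepend. Next row=LF[0]=4
  step 3: row=4, L[4]='2', prepend. Next row=LF[4]=3
  step 4: row=3, L[3]='3', prepend. Next row=LF[3]=5
  step 5: row=5, L[5]='3', prepend. Next row=LF[5]=6
  step 6: row=6, L[6]='1', prepend. Next row=LF[6]=2
  step 7: row=2, L[2]='0', prepend. Next row=LF[2]=1
Reversed output: 013323$

Answer: 013323$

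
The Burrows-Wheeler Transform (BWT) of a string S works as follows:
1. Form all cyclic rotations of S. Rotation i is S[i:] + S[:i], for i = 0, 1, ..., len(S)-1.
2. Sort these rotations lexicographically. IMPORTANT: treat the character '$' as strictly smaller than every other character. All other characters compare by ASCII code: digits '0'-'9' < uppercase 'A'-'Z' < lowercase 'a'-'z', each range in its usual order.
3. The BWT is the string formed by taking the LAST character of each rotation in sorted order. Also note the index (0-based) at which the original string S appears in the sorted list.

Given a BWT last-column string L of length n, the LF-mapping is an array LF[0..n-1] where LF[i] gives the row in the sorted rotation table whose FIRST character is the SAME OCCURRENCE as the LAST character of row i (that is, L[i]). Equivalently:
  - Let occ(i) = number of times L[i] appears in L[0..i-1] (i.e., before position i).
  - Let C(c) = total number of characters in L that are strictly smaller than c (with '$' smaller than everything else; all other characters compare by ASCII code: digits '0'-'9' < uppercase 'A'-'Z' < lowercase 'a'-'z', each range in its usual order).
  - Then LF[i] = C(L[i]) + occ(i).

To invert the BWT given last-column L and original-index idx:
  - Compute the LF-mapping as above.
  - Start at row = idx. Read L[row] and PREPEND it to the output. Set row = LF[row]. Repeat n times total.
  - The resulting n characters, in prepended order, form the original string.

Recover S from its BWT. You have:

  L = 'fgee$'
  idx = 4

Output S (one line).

Answer: geef$

Derivation:
LF mapping: 3 4 1 2 0
Walk LF starting at row 4, prepending L[row]:
  step 1: row=4, L[4]='$', prepend. Next row=LF[4]=0
  step 2: row=0, L[0]='f', prepend. Next row=LF[0]=3
  step 3: row=3, L[3]='e', prepend. Next row=LF[3]=2
  step 4: row=2, L[2]='e', prepend. Next row=LF[2]=1
  step 5: row=1, L[1]='g', prepend. Next row=LF[1]=4
Reversed output: geef$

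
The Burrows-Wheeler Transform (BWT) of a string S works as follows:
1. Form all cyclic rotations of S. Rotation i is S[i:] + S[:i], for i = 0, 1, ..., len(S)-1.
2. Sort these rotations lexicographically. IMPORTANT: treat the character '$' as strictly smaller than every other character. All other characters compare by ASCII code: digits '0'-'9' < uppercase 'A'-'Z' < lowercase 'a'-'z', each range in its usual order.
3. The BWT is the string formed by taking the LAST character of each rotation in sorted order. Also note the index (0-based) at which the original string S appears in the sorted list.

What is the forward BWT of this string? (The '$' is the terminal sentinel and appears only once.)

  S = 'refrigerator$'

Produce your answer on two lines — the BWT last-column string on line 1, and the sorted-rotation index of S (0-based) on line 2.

Answer: rrrgeirtoe$fa
10

Derivation:
All 13 rotations (rotation i = S[i:]+S[:i]):
  rot[0] = refrigerator$
  rot[1] = efrigerator$r
  rot[2] = frigerator$re
  rot[3] = rigerator$ref
  rot[4] = igerator$refr
  rot[5] = gerator$refri
  rot[6] = erator$refrig
  rot[7] = rator$refrige
  rot[8] = ator$refriger
  rot[9] = tor$refrigera
  rot[10] = or$refrigerat
  rot[11] = r$refrigerato
  rot[12] = $refrigerator
Sorted (with $ < everything):
  sorted[0] = $refrigerator  (last char: 'r')
  sorted[1] = ator$refriger  (last char: 'r')
  sorted[2] = efrigerator$r  (last char: 'r')
  sorted[3] = erator$refrig  (last char: 'g')
  sorted[4] = frigerator$re  (last char: 'e')
  sorted[5] = gerator$refri  (last char: 'i')
  sorted[6] = igerator$refr  (last char: 'r')
  sorted[7] = or$refrigerat  (last char: 't')
  sorted[8] = r$refrigerato  (last char: 'o')
  sorted[9] = rator$refrige  (last char: 'e')
  sorted[10] = refrigerator$  (last char: '$')
  sorted[11] = rigerator$ref  (last char: 'f')
  sorted[12] = tor$refrigera  (last char: 'a')
Last column: rrrgeirtoe$fa
Original string S is at sorted index 10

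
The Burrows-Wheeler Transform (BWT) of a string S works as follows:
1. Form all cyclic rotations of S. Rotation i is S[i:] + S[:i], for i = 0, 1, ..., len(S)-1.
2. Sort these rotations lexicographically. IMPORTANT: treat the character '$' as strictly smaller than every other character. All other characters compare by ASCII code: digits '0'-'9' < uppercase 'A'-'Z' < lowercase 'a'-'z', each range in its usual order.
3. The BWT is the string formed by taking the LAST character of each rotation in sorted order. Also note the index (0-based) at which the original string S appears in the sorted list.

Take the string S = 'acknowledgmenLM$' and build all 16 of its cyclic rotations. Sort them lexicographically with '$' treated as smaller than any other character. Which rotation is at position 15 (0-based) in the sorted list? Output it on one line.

All 16 rotations (rotation i = S[i:]+S[:i]):
  rot[0] = acknowledgmenLM$
  rot[1] = cknowledgmenLM$a
  rot[2] = knowledgmenLM$ac
  rot[3] = nowledgmenLM$ack
  rot[4] = owledgmenLM$ackn
  rot[5] = wledgmenLM$ackno
  rot[6] = ledgmenLM$acknow
  rot[7] = edgmenLM$acknowl
  rot[8] = dgmenLM$acknowle
  rot[9] = gmenLM$acknowled
  rot[10] = menLM$acknowledg
  rot[11] = enLM$acknowledgm
  rot[12] = nLM$acknowledgme
  rot[13] = LM$acknowledgmen
  rot[14] = M$acknowledgmenL
  rot[15] = $acknowledgmenLM
Sorted (with $ < everything):
  sorted[0] = $acknowledgmenLM
  sorted[1] = LM$acknowledgmen
  sorted[2] = M$acknowledgmenL
  sorted[3] = acknowledgmenLM$
  sorted[4] = cknowledgmenLM$a
  sorted[5] = dgmenLM$acknowle
  sorted[6] = edgmenLM$acknowl
  sorted[7] = enLM$acknowledgm
  sorted[8] = gmenLM$acknowled
  sorted[9] = knowledgmenLM$ac
  sorted[10] = ledgmenLM$acknow
  sorted[11] = menLM$acknowledg
  sorted[12] = nLM$acknowledgme
  sorted[13] = nowledgmenLM$ack
  sorted[14] = owledgmenLM$ackn
  sorted[15] = wledgmenLM$ackno
sorted[15] = wledgmenLM$ackno

Answer: wledgmenLM$ackno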